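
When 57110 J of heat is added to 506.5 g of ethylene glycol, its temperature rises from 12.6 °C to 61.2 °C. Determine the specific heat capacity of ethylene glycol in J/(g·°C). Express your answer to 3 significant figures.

c = q / (m ΔT) = 57110 / (506.5 × 48.6)
c = 57110 / 24615.9 = 2.32 J/(g·°C)

c = 2.32 J/(g·°C)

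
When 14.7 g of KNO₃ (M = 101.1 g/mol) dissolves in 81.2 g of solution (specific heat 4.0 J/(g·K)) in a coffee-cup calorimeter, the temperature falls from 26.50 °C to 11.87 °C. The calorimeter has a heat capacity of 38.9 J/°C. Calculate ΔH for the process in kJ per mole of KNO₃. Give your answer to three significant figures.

ΔH = 36.6 kJ/mol

|ΔT| = |11.87 − 26.50| = 14.63 °C
|q_surr| = (81.2 × 4.0 + 38.9) × 14.63 = 363.7 × 14.63 = 5321 J
n(KNO₃) = 14.7 / 101.1 = 0.1454 mol
Temperature fell, so q_rxn = +|q_surr| = 5.321 kJ
ΔH = q_rxn / n = 36.60 kJ/mol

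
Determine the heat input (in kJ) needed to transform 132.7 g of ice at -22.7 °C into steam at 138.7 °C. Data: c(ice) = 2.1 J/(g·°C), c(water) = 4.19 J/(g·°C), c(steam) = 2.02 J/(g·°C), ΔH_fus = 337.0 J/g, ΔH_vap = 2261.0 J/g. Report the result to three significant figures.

q = 417 kJ

q1 (heat ice -22.7→0.0 °C): 132.7 × 2.1 × 22.7 = 6326 J
q2 (melt at 0 °C): 132.7 × 337.0 = 44720 J
q3 (heat water 0.0→100.0 °C): 132.7 × 4.19 × 100.0 = 55601 J
q4 (vaporize at 100 °C): 132.7 × 2261.0 = 300035 J
q5 (heat steam 100.0→138.7 °C): 132.7 × 2.02 × 38.7 = 10374 J
Total: 6326 + 44720 + 55601 + 300035 + 10374 = 417056 J = 417 kJ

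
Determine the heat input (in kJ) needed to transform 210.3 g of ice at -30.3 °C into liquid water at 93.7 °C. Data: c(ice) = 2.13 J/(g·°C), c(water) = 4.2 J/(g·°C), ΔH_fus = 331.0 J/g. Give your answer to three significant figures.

q = 166 kJ

q1 (heat ice -30.3→0.0 °C): 210.3 × 2.13 × 30.3 = 13573 J
q2 (melt at 0 °C): 210.3 × 331.0 = 69609 J
q3 (heat water 0.0→93.7 °C): 210.3 × 4.2 × 93.7 = 82761 J
Total: 13573 + 69609 + 82761 = 165943 J = 166 kJ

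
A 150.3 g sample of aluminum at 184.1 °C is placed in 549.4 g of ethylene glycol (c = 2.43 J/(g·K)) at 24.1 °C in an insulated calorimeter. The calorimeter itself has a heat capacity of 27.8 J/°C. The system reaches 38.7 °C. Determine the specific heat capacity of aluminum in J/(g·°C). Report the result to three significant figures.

c = 0.910 J/(g·°C)

q_gained = (549.4 × 2.43 + 27.8) × (38.7 − 24.1) = 19897 J
q_lost = 150.3 × c × (184.1 − 38.7) = 21853.62 c
Set equal: c = 19897 / 21853.62 = 0.910 J/(g·°C)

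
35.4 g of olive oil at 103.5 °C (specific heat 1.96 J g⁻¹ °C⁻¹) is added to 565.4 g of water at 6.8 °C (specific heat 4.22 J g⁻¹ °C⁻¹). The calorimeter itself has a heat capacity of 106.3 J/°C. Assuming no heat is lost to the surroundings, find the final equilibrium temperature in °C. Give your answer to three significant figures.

T_f = 9.42 °C

Heat lost by olive oil = heat gained by water + calorimeter.
(35.4)(1.96)(103.5 − T) = [(565.4)(4.22) + 106.3](T − 6.8)
69.384 (103.5 − T) = 2492.288 (T − 6.8)
7181.2 − 69.384 T = 2492.288 T − 16948
24129.2 = 2561.672 T
T = 9.419 °C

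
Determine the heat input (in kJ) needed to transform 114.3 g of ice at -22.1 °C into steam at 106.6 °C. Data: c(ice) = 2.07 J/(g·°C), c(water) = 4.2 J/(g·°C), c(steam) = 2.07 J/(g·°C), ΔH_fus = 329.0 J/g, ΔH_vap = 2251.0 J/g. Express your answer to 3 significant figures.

q = 350 kJ

q1 (heat ice -22.1→0.0 °C): 114.3 × 2.07 × 22.1 = 5229 J
q2 (melt at 0 °C): 114.3 × 329.0 = 37605 J
q3 (heat water 0.0→100.0 °C): 114.3 × 4.2 × 100.0 = 48006 J
q4 (vaporize at 100 °C): 114.3 × 2251.0 = 257289 J
q5 (heat steam 100.0→106.6 °C): 114.3 × 2.07 × 6.6 = 1562 J
Total: 5229 + 37605 + 48006 + 257289 + 1562 = 349691 J = 350 kJ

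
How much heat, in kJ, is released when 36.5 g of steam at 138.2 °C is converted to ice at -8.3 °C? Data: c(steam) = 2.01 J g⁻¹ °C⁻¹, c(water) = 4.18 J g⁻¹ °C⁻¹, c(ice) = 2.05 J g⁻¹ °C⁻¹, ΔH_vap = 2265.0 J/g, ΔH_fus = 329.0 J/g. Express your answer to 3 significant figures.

q = 113 kJ

q1 (cool steam 138.2→100 °C): 36.5 × 2.01 × 38.2 = 2803 J
q2 (condense at 100 °C): 36.5 × 2265.0 = 82673 J
q3 (cool water 100→0 °C): 36.5 × 4.18 × 100.0 = 15257 J
q4 (freeze at 0 °C): 36.5 × 329.0 = 12009 J
q5 (cool ice 0→-8.3 °C): 36.5 × 2.05 × 8.3 = 621 J
Total: 2803 + 82673 + 15257 + 12009 + 621 = 113363 J = 113 kJ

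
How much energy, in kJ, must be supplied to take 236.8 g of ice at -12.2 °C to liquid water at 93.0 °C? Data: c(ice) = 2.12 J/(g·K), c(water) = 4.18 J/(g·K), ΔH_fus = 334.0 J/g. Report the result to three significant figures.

q = 177 kJ

q1 (heat ice -12.2→0.0 °C): 236.8 × 2.12 × 12.2 = 6125 J
q2 (melt at 0 °C): 236.8 × 334.0 = 79091 J
q3 (heat water 0.0→93.0 °C): 236.8 × 4.18 × 93.0 = 92054 J
Total: 6125 + 79091 + 92054 = 177270 J = 177 kJ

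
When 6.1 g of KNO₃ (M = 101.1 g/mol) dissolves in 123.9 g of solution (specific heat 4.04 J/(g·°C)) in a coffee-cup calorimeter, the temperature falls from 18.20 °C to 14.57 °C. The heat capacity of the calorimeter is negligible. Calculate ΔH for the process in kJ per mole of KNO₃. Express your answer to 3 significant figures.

ΔH = 30.1 kJ/mol

|ΔT| = |14.57 − 18.20| = 3.63 °C
|q_surr| = (123.9 × 4.04) × 3.63 = 500.556 × 3.63 = 1817 J
n(KNO₃) = 6.1 / 101.1 = 0.06034 mol
Temperature fell, so q_rxn = +|q_surr| = 1.817 kJ
ΔH = q_rxn / n = 30.11 kJ/mol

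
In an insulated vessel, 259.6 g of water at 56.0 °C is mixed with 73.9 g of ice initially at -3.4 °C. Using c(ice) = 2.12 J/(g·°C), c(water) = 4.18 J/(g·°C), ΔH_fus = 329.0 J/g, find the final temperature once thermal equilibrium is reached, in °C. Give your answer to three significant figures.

Heat to bring ice to 0 °C and melt it: q₁ = 73.9×2.12×3.4 + 73.9×329.0 = 24846 J
Heat the water can supply cooling to 0 °C: 259.6×4.18×56.0 = 60767.2 J > q₁, so all ice melts.
Energy balance: 259.6×4.18×(56.0 − T) = 24846 + 73.9×4.18×(T − 0)
1085.128(56.0 − T) = 24846 + 308.902 T
60767.2 − 24846 = 1394.030 T
T = 35921.2 / 1394.030 = 25.77 °C

T_f = 25.8 °C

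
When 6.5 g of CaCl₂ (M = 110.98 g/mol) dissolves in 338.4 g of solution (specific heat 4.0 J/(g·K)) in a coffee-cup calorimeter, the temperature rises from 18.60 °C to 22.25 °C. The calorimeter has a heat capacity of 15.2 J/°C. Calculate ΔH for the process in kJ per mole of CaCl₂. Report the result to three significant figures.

|ΔT| = |22.25 − 18.60| = 3.65 °C
|q_surr| = (338.4 × 4.0 + 15.2) × 3.65 = 1368.8 × 3.65 = 4996 J
n(CaCl₂) = 6.5 / 110.98 = 0.05857 mol
Temperature rose, so q_rxn = −|q_surr| = -4.996 kJ
ΔH = q_rxn / n = -85.30 kJ/mol

ΔH = -85.3 kJ/mol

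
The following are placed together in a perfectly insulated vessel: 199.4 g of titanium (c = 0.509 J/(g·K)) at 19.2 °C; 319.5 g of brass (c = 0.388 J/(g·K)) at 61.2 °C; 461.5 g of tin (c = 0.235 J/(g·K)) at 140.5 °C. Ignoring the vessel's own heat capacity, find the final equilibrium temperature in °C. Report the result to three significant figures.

Σ mᵢcᵢ(T − Tᵢ) = 0  ⇒  T = Σ mᵢcᵢTᵢ / Σ mᵢcᵢ
Σ mᵢcᵢ = 199.4×0.509 + 319.5×0.388 + 461.5×0.235 = 333.9131
Σ mᵢcᵢTᵢ = 101.4946×19.2 + 123.966×61.2 + 108.4525×140.5 = 24773
T = 24773 / 333.9131 = 74.19 °C

T_f = 74.2 °C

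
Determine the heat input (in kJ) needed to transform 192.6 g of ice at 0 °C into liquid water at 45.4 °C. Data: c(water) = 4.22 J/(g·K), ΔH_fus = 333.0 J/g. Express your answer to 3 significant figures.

q = 101 kJ

q1 (melt at 0 °C): 192.6 × 333.0 = 64136 J
q2 (heat water 0.0→45.4 °C): 192.6 × 4.22 × 45.4 = 36900 J
Total: 64136 + 36900 = 101036 J = 101 kJ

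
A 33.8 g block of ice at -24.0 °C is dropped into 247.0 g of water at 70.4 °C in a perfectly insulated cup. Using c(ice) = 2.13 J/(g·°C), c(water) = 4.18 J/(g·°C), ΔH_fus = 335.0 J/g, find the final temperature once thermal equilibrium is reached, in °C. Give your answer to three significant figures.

Heat to bring ice to 0 °C and melt it: q₁ = 33.8×2.13×24.0 + 33.8×335.0 = 13051 J
Heat the water can supply cooling to 0 °C: 247.0×4.18×70.4 = 72685.2 J > q₁, so all ice melts.
Energy balance: 247.0×4.18×(70.4 − T) = 13051 + 33.8×4.18×(T − 0)
1032.46(70.4 − T) = 13051 + 141.284 T
72685.2 − 13051 = 1173.744 T
T = 59634.2 / 1173.744 = 50.81 °C

T_f = 50.8 °C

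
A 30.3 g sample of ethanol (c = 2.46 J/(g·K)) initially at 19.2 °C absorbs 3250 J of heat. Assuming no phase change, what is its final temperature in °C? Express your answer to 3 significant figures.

ΔT = q / (m c) = 3250 / (30.3 × 2.46) = 43.60 °C
T_f = 19.2 + 43.60 = 62.80 °C

T_f = 62.8 °C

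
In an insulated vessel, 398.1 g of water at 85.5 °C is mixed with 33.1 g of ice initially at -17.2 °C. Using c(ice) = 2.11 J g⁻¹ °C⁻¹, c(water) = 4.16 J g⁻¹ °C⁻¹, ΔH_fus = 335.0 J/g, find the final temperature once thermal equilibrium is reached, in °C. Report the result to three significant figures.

Heat to bring ice to 0 °C and melt it: q₁ = 33.1×2.11×17.2 + 33.1×335.0 = 12290 J
Heat the water can supply cooling to 0 °C: 398.1×4.16×85.5 = 141596 J > q₁, so all ice melts.
Energy balance: 398.1×4.16×(85.5 − T) = 12290 + 33.1×4.16×(T − 0)
1656.096(85.5 − T) = 12290 + 137.696 T
141596 − 12290 = 1793.792 T
T = 129306 / 1793.792 = 72.09 °C

T_f = 72.1 °C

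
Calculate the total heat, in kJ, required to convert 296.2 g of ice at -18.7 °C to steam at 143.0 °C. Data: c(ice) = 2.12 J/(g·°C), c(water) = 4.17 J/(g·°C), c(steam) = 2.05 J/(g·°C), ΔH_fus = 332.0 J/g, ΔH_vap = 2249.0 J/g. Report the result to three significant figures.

q1 (heat ice -18.7→0.0 °C): 296.2 × 2.12 × 18.7 = 11743 J
q2 (melt at 0 °C): 296.2 × 332.0 = 98338 J
q3 (heat water 0.0→100.0 °C): 296.2 × 4.17 × 100.0 = 123515 J
q4 (vaporize at 100 °C): 296.2 × 2249.0 = 666154 J
q5 (heat steam 100.0→143.0 °C): 296.2 × 2.05 × 43.0 = 26110 J
Total: 11743 + 98338 + 123515 + 666154 + 26110 = 925860 J = 926 kJ

q = 926 kJ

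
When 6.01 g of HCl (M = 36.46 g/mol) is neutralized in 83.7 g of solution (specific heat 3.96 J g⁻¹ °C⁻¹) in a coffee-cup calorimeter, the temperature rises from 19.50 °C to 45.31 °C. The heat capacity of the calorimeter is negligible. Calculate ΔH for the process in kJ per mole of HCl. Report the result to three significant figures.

ΔH = -51.9 kJ/mol

|ΔT| = |45.31 − 19.50| = 25.81 °C
|q_surr| = (83.7 × 3.96) × 25.81 = 331.452 × 25.81 = 8555 J
n(HCl) = 6.01 / 36.46 = 0.1648 mol
Temperature rose, so q_rxn = −|q_surr| = -8.555 kJ
ΔH = q_rxn / n = -51.91 kJ/mol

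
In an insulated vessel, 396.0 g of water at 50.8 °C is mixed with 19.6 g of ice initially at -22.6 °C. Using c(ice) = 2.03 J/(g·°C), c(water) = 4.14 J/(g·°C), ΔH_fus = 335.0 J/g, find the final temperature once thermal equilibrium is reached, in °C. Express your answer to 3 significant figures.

T_f = 44.1 °C

Heat to bring ice to 0 °C and melt it: q₁ = 19.6×2.03×22.6 + 19.6×335.0 = 7465.2 J
Heat the water can supply cooling to 0 °C: 396.0×4.14×50.8 = 83283.6 J > q₁, so all ice melts.
Energy balance: 396.0×4.14×(50.8 − T) = 7465.2 + 19.6×4.14×(T − 0)
1639.44(50.8 − T) = 7465.2 + 81.144 T
83283.6 − 7465.2 = 1720.584 T
T = 75818.4 / 1720.584 = 44.07 °C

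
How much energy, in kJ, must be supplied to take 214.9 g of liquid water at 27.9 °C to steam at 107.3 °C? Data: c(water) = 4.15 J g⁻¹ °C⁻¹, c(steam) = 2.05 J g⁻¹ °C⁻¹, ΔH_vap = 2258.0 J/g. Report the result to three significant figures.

q1 (heat water 27.9→100.0 °C): 214.9 × 4.15 × 72.1 = 64301 J
q2 (vaporize at 100 °C): 214.9 × 2258.0 = 485244 J
q3 (heat steam 100.0→107.3 °C): 214.9 × 2.05 × 7.3 = 3216 J
Total: 64301 + 485244 + 3216 = 552761 J = 553 kJ

q = 553 kJ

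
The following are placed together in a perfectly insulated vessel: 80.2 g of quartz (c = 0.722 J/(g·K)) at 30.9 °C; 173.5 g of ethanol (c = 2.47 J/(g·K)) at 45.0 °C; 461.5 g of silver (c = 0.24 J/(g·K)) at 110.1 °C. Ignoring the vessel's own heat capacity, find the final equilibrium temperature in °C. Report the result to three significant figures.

Σ mᵢcᵢ(T − Tᵢ) = 0  ⇒  T = Σ mᵢcᵢTᵢ / Σ mᵢcᵢ
Σ mᵢcᵢ = 80.2×0.722 + 173.5×2.47 + 461.5×0.24 = 597.2094
Σ mᵢcᵢTᵢ = 57.9044×30.9 + 428.545×45.0 + 110.76×110.1 = 33268
T = 33268 / 597.2094 = 55.71 °C

T_f = 55.7 °C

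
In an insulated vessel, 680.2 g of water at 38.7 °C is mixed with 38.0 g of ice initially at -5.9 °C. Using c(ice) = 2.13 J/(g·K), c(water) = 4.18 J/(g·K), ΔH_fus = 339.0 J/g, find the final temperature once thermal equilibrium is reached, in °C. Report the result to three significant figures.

Heat to bring ice to 0 °C and melt it: q₁ = 38.0×2.13×5.9 + 38.0×339.0 = 13360 J
Heat the water can supply cooling to 0 °C: 680.2×4.18×38.7 = 110033 J > q₁, so all ice melts.
Energy balance: 680.2×4.18×(38.7 − T) = 13360 + 38.0×4.18×(T − 0)
2843.236(38.7 − T) = 13360 + 158.84 T
110033 − 13360 = 3002.076 T
T = 96673 / 3002.076 = 32.20 °C

T_f = 32.2 °C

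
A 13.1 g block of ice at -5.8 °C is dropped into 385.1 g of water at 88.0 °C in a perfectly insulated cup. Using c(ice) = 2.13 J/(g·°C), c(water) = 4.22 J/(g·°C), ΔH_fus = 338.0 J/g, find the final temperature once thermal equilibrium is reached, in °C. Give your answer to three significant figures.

Heat to bring ice to 0 °C and melt it: q₁ = 13.1×2.13×5.8 + 13.1×338.0 = 4589.6 J
Heat the water can supply cooling to 0 °C: 385.1×4.22×88.0 = 143011 J > q₁, so all ice melts.
Energy balance: 385.1×4.22×(88.0 − T) = 4589.6 + 13.1×4.22×(T − 0)
1625.122(88.0 − T) = 4589.6 + 55.282 T
143011 − 4589.6 = 1680.404 T
T = 138421.4 / 1680.404 = 82.37 °C

T_f = 82.4 °C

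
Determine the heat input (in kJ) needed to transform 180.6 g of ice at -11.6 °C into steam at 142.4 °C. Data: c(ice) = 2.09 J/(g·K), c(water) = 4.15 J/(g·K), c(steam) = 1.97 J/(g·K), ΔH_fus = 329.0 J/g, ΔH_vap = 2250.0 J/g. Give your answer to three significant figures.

q1 (heat ice -11.6→0.0 °C): 180.6 × 2.09 × 11.6 = 4378 J
q2 (melt at 0 °C): 180.6 × 329.0 = 59417 J
q3 (heat water 0.0→100.0 °C): 180.6 × 4.15 × 100.0 = 74949 J
q4 (vaporize at 100 °C): 180.6 × 2250.0 = 406350 J
q5 (heat steam 100.0→142.4 °C): 180.6 × 1.97 × 42.4 = 15085 J
Total: 4378 + 59417 + 74949 + 406350 + 15085 = 560179 J = 560 kJ

q = 560 kJ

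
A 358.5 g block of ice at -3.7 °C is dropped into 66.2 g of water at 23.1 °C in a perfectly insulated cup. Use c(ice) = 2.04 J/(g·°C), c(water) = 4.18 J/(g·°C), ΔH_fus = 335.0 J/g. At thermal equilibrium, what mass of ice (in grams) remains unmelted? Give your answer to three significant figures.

Heat to warm all ice to 0 °C: 358.5×2.04×3.7 = 2705.96 J
Heat released by water cooling to 0 °C: 66.2×4.18×23.1 = 6392.14 J
6392.14 J < 2705.96 + 358.5×335.0 = 122803.46 J, so not all ice melts; final T = 0 °C.
Heat left for melting: 6392.14 − 2705.96 = 3686.18 J
Mass melted = 3686.18 / 335.0 = 11.004 g
Ice remaining = 358.5 − 11.004 = 347.496 g

m_ice remaining = 347 g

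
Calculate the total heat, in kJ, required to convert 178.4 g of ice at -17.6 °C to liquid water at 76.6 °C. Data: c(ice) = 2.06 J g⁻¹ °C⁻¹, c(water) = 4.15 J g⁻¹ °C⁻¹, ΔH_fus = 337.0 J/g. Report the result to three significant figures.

q = 123 kJ

q1 (heat ice -17.6→0.0 °C): 178.4 × 2.06 × 17.6 = 6468 J
q2 (melt at 0 °C): 178.4 × 337.0 = 60121 J
q3 (heat water 0.0→76.6 °C): 178.4 × 4.15 × 76.6 = 56712 J
Total: 6468 + 60121 + 56712 = 123301 J = 123 kJ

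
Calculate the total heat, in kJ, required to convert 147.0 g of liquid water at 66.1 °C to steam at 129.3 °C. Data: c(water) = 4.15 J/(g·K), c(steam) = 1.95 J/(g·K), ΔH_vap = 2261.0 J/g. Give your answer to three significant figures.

q = 361 kJ

q1 (heat water 66.1→100.0 °C): 147.0 × 4.15 × 33.9 = 20681 J
q2 (vaporize at 100 °C): 147.0 × 2261.0 = 332367 J
q3 (heat steam 100.0→129.3 °C): 147.0 × 1.95 × 29.3 = 8399 J
Total: 20681 + 332367 + 8399 = 361447 J = 361 kJ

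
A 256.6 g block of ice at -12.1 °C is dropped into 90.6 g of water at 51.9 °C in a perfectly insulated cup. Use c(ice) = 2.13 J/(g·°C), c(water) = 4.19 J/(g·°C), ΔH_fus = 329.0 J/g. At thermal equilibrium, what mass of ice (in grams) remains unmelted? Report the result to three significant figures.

m_ice remaining = 217 g

Heat to warm all ice to 0 °C: 256.6×2.13×12.1 = 6613.4 J
Heat released by water cooling to 0 °C: 90.6×4.19×51.9 = 19702 J
19702 J < 6613.4 + 256.6×329.0 = 91034.8 J, so not all ice melts; final T = 0 °C.
Heat left for melting: 19702 − 6613.4 = 13088.6 J
Mass melted = 13088.6 / 329.0 = 39.78 g
Ice remaining = 256.6 − 39.78 = 216.82 g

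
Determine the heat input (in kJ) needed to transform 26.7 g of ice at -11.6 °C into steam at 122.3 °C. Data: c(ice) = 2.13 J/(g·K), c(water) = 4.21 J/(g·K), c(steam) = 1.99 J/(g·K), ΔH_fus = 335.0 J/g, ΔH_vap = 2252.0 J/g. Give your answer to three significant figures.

q1 (heat ice -11.6→0.0 °C): 26.7 × 2.13 × 11.6 = 660 J
q2 (melt at 0 °C): 26.7 × 335.0 = 8945 J
q3 (heat water 0.0→100.0 °C): 26.7 × 4.21 × 100.0 = 11241 J
q4 (vaporize at 100 °C): 26.7 × 2252.0 = 60128 J
q5 (heat steam 100.0→122.3 °C): 26.7 × 1.99 × 22.3 = 1185 J
Total: 660 + 8945 + 11241 + 60128 + 1185 = 82159 J = 82.2 kJ

q = 82.2 kJ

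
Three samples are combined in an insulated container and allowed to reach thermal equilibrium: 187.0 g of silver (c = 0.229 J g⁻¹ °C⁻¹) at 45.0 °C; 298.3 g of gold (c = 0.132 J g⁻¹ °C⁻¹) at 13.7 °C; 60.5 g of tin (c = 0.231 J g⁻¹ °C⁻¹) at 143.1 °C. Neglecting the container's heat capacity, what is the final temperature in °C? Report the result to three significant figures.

T_f = 46.4 °C

Σ mᵢcᵢ(T − Tᵢ) = 0  ⇒  T = Σ mᵢcᵢTᵢ / Σ mᵢcᵢ
Σ mᵢcᵢ = 187.0×0.229 + 298.3×0.132 + 60.5×0.231 = 96.1741
Σ mᵢcᵢTᵢ = 42.823×45.0 + 39.3756×13.7 + 13.9755×143.1 = 4466.4
T = 4466.4 / 96.1741 = 46.44 °C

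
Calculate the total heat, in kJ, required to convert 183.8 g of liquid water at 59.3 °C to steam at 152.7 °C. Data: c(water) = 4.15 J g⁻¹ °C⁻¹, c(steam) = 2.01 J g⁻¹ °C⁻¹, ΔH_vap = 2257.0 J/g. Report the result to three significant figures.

q = 465 kJ

q1 (heat water 59.3→100.0 °C): 183.8 × 4.15 × 40.7 = 31045 J
q2 (vaporize at 100 °C): 183.8 × 2257.0 = 414837 J
q3 (heat steam 100.0→152.7 °C): 183.8 × 2.01 × 52.7 = 19469 J
Total: 31045 + 414837 + 19469 = 465351 J = 465 kJ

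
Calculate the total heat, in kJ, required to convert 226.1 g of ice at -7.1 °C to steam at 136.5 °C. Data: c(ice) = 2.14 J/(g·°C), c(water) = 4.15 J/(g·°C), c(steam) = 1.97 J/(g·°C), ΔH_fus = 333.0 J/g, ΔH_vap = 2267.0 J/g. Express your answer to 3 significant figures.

q1 (heat ice -7.1→0.0 °C): 226.1 × 2.14 × 7.1 = 3435 J
q2 (melt at 0 °C): 226.1 × 333.0 = 75291 J
q3 (heat water 0.0→100.0 °C): 226.1 × 4.15 × 100.0 = 93832 J
q4 (vaporize at 100 °C): 226.1 × 2267.0 = 512569 J
q5 (heat steam 100.0→136.5 °C): 226.1 × 1.97 × 36.5 = 16258 J
Total: 3435 + 75291 + 93832 + 512569 + 16258 = 701385 J = 701 kJ

q = 701 kJ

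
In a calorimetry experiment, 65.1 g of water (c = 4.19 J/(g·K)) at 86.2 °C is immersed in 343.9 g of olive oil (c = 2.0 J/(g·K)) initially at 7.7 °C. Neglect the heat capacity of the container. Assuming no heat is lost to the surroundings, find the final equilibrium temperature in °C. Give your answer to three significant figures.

Heat lost by water = heat gained by olive oil.
(65.1)(4.19)(86.2 − T) = (343.9)(2.0)(T − 7.7)
272.769 (86.2 − T) = 687.8 (T − 7.7)
23513 − 272.769 T = 687.8 T − 5296.1
28809.1 = 960.569 T
T = 29.99 °C

T_f = 30.0 °C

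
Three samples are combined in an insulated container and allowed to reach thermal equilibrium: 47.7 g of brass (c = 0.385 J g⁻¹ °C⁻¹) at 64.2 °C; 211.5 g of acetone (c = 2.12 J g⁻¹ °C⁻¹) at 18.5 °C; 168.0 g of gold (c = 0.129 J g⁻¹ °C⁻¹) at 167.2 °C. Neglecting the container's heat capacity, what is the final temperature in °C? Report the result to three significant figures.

T_f = 26.8 °C

Σ mᵢcᵢ(T − Tᵢ) = 0  ⇒  T = Σ mᵢcᵢTᵢ / Σ mᵢcᵢ
Σ mᵢcᵢ = 47.7×0.385 + 211.5×2.12 + 168.0×0.129 = 488.4165
Σ mᵢcᵢTᵢ = 18.3645×64.2 + 448.38×18.5 + 21.672×167.2 = 13098
T = 13098 / 488.4165 = 26.82 °C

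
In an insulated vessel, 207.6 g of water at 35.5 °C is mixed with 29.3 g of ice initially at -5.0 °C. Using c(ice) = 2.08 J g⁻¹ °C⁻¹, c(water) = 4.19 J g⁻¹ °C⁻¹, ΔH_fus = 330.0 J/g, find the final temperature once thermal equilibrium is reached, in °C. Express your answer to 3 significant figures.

Heat to bring ice to 0 °C and melt it: q₁ = 29.3×2.08×5.0 + 29.3×330.0 = 9973.7 J
Heat the water can supply cooling to 0 °C: 207.6×4.19×35.5 = 30879.5 J > q₁, so all ice melts.
Energy balance: 207.6×4.19×(35.5 − T) = 9973.7 + 29.3×4.19×(T − 0)
869.844(35.5 − T) = 9973.7 + 122.767 T
30879.5 − 9973.7 = 992.611 T
T = 20905.8 / 992.611 = 21.06 °C

T_f = 21.1 °C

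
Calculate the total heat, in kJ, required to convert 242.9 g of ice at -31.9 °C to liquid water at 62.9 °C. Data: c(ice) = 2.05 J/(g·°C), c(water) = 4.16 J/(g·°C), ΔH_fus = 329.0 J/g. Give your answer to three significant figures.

q = 159 kJ

q1 (heat ice -31.9→0.0 °C): 242.9 × 2.05 × 31.9 = 15884 J
q2 (melt at 0 °C): 242.9 × 329.0 = 79914 J
q3 (heat water 0.0→62.9 °C): 242.9 × 4.16 × 62.9 = 63558 J
Total: 15884 + 79914 + 63558 = 159356 J = 159 kJ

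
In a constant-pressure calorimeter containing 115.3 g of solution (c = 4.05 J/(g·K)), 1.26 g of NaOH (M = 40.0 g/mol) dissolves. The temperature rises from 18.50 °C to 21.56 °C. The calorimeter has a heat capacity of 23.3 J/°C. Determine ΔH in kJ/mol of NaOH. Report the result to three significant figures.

ΔH = -47.6 kJ/mol

|ΔT| = |21.56 − 18.50| = 3.06 °C
|q_surr| = (115.3 × 4.05 + 23.3) × 3.06 = 490.265 × 3.06 = 1500 J
n(NaOH) = 1.26 / 40.0 = 0.03150 mol
Temperature rose, so q_rxn = −|q_surr| = -1.500 kJ
ΔH = q_rxn / n = -47.62 kJ/mol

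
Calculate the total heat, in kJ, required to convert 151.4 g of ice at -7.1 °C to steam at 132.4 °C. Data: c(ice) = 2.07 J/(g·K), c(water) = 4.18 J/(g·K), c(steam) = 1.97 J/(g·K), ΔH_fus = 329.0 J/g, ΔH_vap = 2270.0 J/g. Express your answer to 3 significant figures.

q = 469 kJ

q1 (heat ice -7.1→0.0 °C): 151.4 × 2.07 × 7.1 = 2225 J
q2 (melt at 0 °C): 151.4 × 329.0 = 49811 J
q3 (heat water 0.0→100.0 °C): 151.4 × 4.18 × 100.0 = 63285 J
q4 (vaporize at 100 °C): 151.4 × 2270.0 = 343678 J
q5 (heat steam 100.0→132.4 °C): 151.4 × 1.97 × 32.4 = 9664 J
Total: 2225 + 49811 + 63285 + 343678 + 9664 = 468663 J = 469 kJ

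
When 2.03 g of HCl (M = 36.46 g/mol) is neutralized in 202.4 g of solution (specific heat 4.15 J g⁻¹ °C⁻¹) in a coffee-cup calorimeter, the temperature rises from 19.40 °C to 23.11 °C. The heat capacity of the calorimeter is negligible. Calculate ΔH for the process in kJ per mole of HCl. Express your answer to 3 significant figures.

ΔH = -56.0 kJ/mol

|ΔT| = |23.11 − 19.40| = 3.71 °C
|q_surr| = (202.4 × 4.15) × 3.71 = 839.96 × 3.71 = 3116 J
n(HCl) = 2.03 / 36.46 = 0.05568 mol
Temperature rose, so q_rxn = −|q_surr| = -3.116 kJ
ΔH = q_rxn / n = -55.96 kJ/mol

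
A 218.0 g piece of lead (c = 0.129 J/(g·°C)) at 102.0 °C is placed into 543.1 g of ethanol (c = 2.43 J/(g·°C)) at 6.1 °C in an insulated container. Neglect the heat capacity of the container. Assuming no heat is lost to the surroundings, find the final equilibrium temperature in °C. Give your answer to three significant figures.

Heat lost by lead = heat gained by ethanol.
(218.0)(0.129)(102.0 − T) = (543.1)(2.43)(T − 6.1)
28.122 (102.0 − T) = 1319.733 (T − 6.1)
2868.4 − 28.122 T = 1319.733 T − 8050.4
10918.8 = 1347.855 T
T = 8.101 °C

T_f = 8.10 °C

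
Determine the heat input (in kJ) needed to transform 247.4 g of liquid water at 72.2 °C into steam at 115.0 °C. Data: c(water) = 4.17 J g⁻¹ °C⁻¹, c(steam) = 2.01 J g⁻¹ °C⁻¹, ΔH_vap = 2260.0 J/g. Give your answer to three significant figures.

q = 595 kJ

q1 (heat water 72.2→100.0 °C): 247.4 × 4.17 × 27.8 = 28680 J
q2 (vaporize at 100 °C): 247.4 × 2260.0 = 559124 J
q3 (heat steam 100.0→115.0 °C): 247.4 × 2.01 × 15.0 = 7459 J
Total: 28680 + 559124 + 7459 = 595263 J = 595 kJ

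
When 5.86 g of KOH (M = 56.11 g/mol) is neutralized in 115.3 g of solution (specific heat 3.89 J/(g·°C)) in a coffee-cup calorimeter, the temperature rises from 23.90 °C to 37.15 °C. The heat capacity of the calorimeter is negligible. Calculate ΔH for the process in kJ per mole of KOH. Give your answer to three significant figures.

ΔH = -56.9 kJ/mol

|ΔT| = |37.15 − 23.90| = 13.25 °C
|q_surr| = (115.3 × 3.89) × 13.25 = 448.517 × 13.25 = 5943 J
n(KOH) = 5.86 / 56.11 = 0.1044 mol
Temperature rose, so q_rxn = −|q_surr| = -5.943 kJ
ΔH = q_rxn / n = -56.93 kJ/mol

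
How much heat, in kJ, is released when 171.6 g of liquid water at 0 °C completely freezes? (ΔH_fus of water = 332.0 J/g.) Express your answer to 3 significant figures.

q = 57.0 kJ

q = m × ΔH_fus = 171.6 × 332.0 = 56970 J = 57.0 kJ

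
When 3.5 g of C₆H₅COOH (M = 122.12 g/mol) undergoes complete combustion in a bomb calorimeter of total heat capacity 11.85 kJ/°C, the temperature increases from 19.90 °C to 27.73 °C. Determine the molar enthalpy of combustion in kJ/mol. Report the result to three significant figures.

ΔH = -3240 kJ/mol

ΔT = 27.73 − 19.90 = 7.83 °C
q_cal = C_cal × ΔT = 11.85 × 7.83 = 92.7855 kJ
n = 3.5 / 122.12 = 0.02866 mol
q_rxn = −q_cal = -92.7855 kJ
ΔH = -92.7855 / 0.02866 = -3237 kJ/mol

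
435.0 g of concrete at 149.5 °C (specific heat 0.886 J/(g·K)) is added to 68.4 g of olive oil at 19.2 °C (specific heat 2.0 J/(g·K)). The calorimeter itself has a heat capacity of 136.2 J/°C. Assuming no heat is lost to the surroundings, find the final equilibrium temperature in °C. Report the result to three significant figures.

T_f = 95.5 °C

Heat lost by concrete = heat gained by olive oil + calorimeter.
(435.0)(0.886)(149.5 − T) = [(68.4)(2.0) + 136.2](T − 19.2)
385.41 (149.5 − T) = 273.0 (T − 19.2)
57619 − 385.41 T = 273.0 T − 5241.6
62860.6 = 658.41 T
T = 95.47 °C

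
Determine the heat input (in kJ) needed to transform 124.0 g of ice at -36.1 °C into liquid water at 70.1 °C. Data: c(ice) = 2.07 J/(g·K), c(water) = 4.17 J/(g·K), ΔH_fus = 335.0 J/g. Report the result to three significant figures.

q1 (heat ice -36.1→0.0 °C): 124.0 × 2.07 × 36.1 = 9266 J
q2 (melt at 0 °C): 124.0 × 335.0 = 41540 J
q3 (heat water 0.0→70.1 °C): 124.0 × 4.17 × 70.1 = 36247 J
Total: 9266 + 41540 + 36247 = 87053 J = 87.1 kJ

q = 87.1 kJ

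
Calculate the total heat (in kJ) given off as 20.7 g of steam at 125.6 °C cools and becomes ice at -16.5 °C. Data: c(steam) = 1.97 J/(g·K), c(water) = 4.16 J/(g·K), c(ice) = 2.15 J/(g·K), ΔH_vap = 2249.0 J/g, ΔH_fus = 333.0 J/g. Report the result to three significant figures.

q1 (cool steam 125.6→100 °C): 20.7 × 1.97 × 25.6 = 1044 J
q2 (condense at 100 °C): 20.7 × 2249.0 = 46554 J
q3 (cool water 100→0 °C): 20.7 × 4.16 × 100.0 = 8611 J
q4 (freeze at 0 °C): 20.7 × 333.0 = 6893 J
q5 (cool ice 0→-16.5 °C): 20.7 × 2.15 × 16.5 = 734 J
Total: 1044 + 46554 + 8611 + 6893 + 734 = 63836 J = 63.8 kJ

q = 63.8 kJ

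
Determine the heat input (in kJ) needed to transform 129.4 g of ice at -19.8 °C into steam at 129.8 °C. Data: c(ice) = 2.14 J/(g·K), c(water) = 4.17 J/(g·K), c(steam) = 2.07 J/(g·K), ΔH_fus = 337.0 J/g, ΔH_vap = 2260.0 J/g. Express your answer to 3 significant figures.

q = 403 kJ

q1 (heat ice -19.8→0.0 °C): 129.4 × 2.14 × 19.8 = 5483 J
q2 (melt at 0 °C): 129.4 × 337.0 = 43608 J
q3 (heat water 0.0→100.0 °C): 129.4 × 4.17 × 100.0 = 53960 J
q4 (vaporize at 100 °C): 129.4 × 2260.0 = 292444 J
q5 (heat steam 100.0→129.8 °C): 129.4 × 2.07 × 29.8 = 7982 J
Total: 5483 + 43608 + 53960 + 292444 + 7982 = 403477 J = 403 kJ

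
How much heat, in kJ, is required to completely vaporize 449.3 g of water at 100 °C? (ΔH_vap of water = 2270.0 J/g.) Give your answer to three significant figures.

q = m × ΔH_vap = 449.3 × 2270.0 = 1020000 J = 1020 kJ

q = 1020 kJ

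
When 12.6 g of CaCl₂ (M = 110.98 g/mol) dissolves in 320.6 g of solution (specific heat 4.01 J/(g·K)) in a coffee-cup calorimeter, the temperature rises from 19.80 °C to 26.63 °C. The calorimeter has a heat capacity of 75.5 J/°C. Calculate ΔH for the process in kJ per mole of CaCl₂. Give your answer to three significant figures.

ΔH = -81.9 kJ/mol

|ΔT| = |26.63 − 19.80| = 6.83 °C
|q_surr| = (320.6 × 4.01 + 75.5) × 6.83 = 1361.106 × 6.83 = 9296 J
n(CaCl₂) = 12.6 / 110.98 = 0.1135 mol
Temperature rose, so q_rxn = −|q_surr| = -9.296 kJ
ΔH = q_rxn / n = -81.90 kJ/mol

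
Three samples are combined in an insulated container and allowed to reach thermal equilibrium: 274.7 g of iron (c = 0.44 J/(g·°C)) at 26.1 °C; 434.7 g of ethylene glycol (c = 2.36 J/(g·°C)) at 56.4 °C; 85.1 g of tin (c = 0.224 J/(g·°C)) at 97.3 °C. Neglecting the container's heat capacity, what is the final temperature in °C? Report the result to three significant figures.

Σ mᵢcᵢ(T − Tᵢ) = 0  ⇒  T = Σ mᵢcᵢTᵢ / Σ mᵢcᵢ
Σ mᵢcᵢ = 274.7×0.44 + 434.7×2.36 + 85.1×0.224 = 1165.8224
Σ mᵢcᵢTᵢ = 120.868×26.1 + 1025.892×56.4 + 19.0624×97.3 = 62870
T = 62870 / 1165.8224 = 53.93 °C

T_f = 53.9 °C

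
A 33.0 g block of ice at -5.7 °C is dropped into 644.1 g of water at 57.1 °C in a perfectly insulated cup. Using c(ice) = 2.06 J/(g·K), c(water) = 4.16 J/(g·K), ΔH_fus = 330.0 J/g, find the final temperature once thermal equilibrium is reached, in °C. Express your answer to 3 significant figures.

T_f = 50.3 °C

Heat to bring ice to 0 °C and melt it: q₁ = 33.0×2.06×5.7 + 33.0×330.0 = 11277 J
Heat the water can supply cooling to 0 °C: 644.1×4.16×57.1 = 152997 J > q₁, so all ice melts.
Energy balance: 644.1×4.16×(57.1 − T) = 11277 + 33.0×4.16×(T − 0)
2679.456(57.1 − T) = 11277 + 137.28 T
152997 − 11277 = 2816.736 T
T = 141720 / 2816.736 = 50.31 °C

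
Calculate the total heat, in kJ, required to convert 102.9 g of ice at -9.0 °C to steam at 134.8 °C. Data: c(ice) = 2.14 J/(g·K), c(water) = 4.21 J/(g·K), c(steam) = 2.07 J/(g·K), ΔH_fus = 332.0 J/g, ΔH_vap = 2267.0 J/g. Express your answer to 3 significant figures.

q = 320 kJ

q1 (heat ice -9.0→0.0 °C): 102.9 × 2.14 × 9.0 = 1982 J
q2 (melt at 0 °C): 102.9 × 332.0 = 34163 J
q3 (heat water 0.0→100.0 °C): 102.9 × 4.21 × 100.0 = 43321 J
q4 (vaporize at 100 °C): 102.9 × 2267.0 = 233274 J
q5 (heat steam 100.0→134.8 °C): 102.9 × 2.07 × 34.8 = 7413 J
Total: 1982 + 34163 + 43321 + 233274 + 7413 = 320153 J = 320 kJ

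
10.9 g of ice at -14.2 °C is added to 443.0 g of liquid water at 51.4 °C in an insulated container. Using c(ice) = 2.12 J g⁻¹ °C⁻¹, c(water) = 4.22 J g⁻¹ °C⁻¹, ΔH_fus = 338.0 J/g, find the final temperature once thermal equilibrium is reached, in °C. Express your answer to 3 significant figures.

Heat to bring ice to 0 °C and melt it: q₁ = 10.9×2.12×14.2 + 10.9×338.0 = 4012.3 J
Heat the water can supply cooling to 0 °C: 443.0×4.22×51.4 = 96090.2 J > q₁, so all ice melts.
Energy balance: 443.0×4.22×(51.4 − T) = 4012.3 + 10.9×4.22×(T − 0)
1869.46(51.4 − T) = 4012.3 + 45.998 T
96090.2 − 4012.3 = 1915.458 T
T = 92077.9 / 1915.458 = 48.07 °C

T_f = 48.1 °C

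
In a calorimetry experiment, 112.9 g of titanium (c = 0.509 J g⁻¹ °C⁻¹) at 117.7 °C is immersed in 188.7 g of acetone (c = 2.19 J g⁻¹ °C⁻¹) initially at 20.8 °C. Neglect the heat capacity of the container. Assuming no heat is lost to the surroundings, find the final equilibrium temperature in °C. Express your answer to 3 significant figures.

Heat lost by titanium = heat gained by acetone.
(112.9)(0.509)(117.7 − T) = (188.7)(2.19)(T − 20.8)
57.4661 (117.7 − T) = 413.253 (T − 20.8)
6763.8 − 57.4661 T = 413.253 T − 8595.7
15359.5 = 470.7191 T
T = 32.63 °C

T_f = 32.6 °C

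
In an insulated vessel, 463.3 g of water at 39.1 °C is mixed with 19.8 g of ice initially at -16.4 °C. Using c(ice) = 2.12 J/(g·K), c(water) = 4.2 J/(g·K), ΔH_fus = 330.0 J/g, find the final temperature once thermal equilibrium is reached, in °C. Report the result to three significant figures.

Heat to bring ice to 0 °C and melt it: q₁ = 19.8×2.12×16.4 + 19.8×330.0 = 7222.4 J
Heat the water can supply cooling to 0 °C: 463.3×4.2×39.1 = 76083.1 J > q₁, so all ice melts.
Energy balance: 463.3×4.2×(39.1 − T) = 7222.4 + 19.8×4.2×(T − 0)
1945.86(39.1 − T) = 7222.4 + 83.16 T
76083.1 − 7222.4 = 2029.02 T
T = 68860.7 / 2029.02 = 33.94 °C

T_f = 33.9 °C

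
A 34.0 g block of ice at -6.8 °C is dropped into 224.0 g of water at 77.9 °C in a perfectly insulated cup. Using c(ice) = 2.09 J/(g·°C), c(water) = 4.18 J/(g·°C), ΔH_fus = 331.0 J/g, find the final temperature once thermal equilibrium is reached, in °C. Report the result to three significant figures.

Heat to bring ice to 0 °C and melt it: q₁ = 34.0×2.09×6.8 + 34.0×331.0 = 11737 J
Heat the water can supply cooling to 0 °C: 224.0×4.18×77.9 = 72939.3 J > q₁, so all ice melts.
Energy balance: 224.0×4.18×(77.9 − T) = 11737 + 34.0×4.18×(T − 0)
936.32(77.9 − T) = 11737 + 142.12 T
72939.3 − 11737 = 1078.44 T
T = 61202.3 / 1078.44 = 56.75 °C

T_f = 56.8 °C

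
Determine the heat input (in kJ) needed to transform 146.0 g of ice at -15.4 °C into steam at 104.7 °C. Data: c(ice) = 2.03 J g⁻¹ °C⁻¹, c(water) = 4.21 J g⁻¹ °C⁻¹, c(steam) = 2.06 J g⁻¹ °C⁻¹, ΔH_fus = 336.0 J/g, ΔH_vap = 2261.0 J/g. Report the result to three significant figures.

q = 447 kJ

q1 (heat ice -15.4→0.0 °C): 146.0 × 2.03 × 15.4 = 4564 J
q2 (melt at 0 °C): 146.0 × 336.0 = 49056 J
q3 (heat water 0.0→100.0 °C): 146.0 × 4.21 × 100.0 = 61466 J
q4 (vaporize at 100 °C): 146.0 × 2261.0 = 330106 J
q5 (heat steam 100.0→104.7 °C): 146.0 × 2.06 × 4.7 = 1414 J
Total: 4564 + 49056 + 61466 + 330106 + 1414 = 446606 J = 447 kJ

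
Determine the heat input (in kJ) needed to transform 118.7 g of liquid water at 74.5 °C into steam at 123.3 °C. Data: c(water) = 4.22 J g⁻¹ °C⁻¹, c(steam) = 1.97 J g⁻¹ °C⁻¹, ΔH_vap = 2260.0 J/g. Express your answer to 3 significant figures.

q1 (heat water 74.5→100.0 °C): 118.7 × 4.22 × 25.5 = 12773 J
q2 (vaporize at 100 °C): 118.7 × 2260.0 = 268262 J
q3 (heat steam 100.0→123.3 °C): 118.7 × 1.97 × 23.3 = 5448 J
Total: 12773 + 268262 + 5448 = 286483 J = 286 kJ

q = 286 kJ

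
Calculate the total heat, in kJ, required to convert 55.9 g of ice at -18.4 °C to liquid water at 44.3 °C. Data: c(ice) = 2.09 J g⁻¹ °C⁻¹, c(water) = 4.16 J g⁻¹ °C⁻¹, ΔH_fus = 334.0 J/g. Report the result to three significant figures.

q = 31.1 kJ

q1 (heat ice -18.4→0.0 °C): 55.9 × 2.09 × 18.4 = 2150 J
q2 (melt at 0 °C): 55.9 × 334.0 = 18671 J
q3 (heat water 0.0→44.3 °C): 55.9 × 4.16 × 44.3 = 10302 J
Total: 2150 + 18671 + 10302 = 31123 J = 31.1 kJ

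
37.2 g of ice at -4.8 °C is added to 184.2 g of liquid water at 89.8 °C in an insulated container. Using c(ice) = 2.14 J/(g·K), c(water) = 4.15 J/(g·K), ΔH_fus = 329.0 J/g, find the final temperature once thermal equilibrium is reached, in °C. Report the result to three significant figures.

Heat to bring ice to 0 °C and melt it: q₁ = 37.2×2.14×4.8 + 37.2×329.0 = 12621 J
Heat the water can supply cooling to 0 °C: 184.2×4.15×89.8 = 68645.8 J > q₁, so all ice melts.
Energy balance: 184.2×4.15×(89.8 − T) = 12621 + 37.2×4.15×(T − 0)
764.43(89.8 − T) = 12621 + 154.38 T
68645.8 − 12621 = 918.81 T
T = 56024.8 / 918.81 = 60.98 °C

T_f = 61.0 °C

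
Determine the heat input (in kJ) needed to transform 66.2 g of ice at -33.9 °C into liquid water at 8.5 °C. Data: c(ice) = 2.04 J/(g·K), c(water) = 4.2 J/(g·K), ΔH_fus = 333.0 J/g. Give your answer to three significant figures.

q = 29.0 kJ

q1 (heat ice -33.9→0.0 °C): 66.2 × 2.04 × 33.9 = 4578 J
q2 (melt at 0 °C): 66.2 × 333.0 = 22045 J
q3 (heat water 0.0→8.5 °C): 66.2 × 4.2 × 8.5 = 2363 J
Total: 4578 + 22045 + 2363 = 28986 J = 29.0 kJ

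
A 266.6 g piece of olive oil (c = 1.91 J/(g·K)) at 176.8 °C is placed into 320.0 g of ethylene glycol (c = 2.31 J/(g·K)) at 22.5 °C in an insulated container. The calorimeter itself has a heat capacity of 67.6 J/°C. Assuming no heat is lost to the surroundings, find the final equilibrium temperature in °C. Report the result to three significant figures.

T_f = 82.2 °C

Heat lost by olive oil = heat gained by ethylene glycol + calorimeter.
(266.6)(1.91)(176.8 − T) = [(320.0)(2.31) + 67.6](T − 22.5)
509.206 (176.8 − T) = 806.8 (T − 22.5)
90028 − 509.206 T = 806.8 T − 18153
108181 = 1316.006 T
T = 82.20 °C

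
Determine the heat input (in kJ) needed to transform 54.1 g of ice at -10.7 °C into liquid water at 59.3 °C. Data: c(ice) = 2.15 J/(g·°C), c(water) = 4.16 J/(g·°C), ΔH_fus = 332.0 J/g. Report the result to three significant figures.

q1 (heat ice -10.7→0.0 °C): 54.1 × 2.15 × 10.7 = 1245 J
q2 (melt at 0 °C): 54.1 × 332.0 = 17961 J
q3 (heat water 0.0→59.3 °C): 54.1 × 4.16 × 59.3 = 13346 J
Total: 1245 + 17961 + 13346 = 32552 J = 32.6 kJ

q = 32.6 kJ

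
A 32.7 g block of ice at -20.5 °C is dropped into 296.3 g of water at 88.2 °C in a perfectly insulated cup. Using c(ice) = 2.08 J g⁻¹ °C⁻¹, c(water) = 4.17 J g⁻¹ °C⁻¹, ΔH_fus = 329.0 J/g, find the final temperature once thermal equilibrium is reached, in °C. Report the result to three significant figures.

T_f = 70.6 °C

Heat to bring ice to 0 °C and melt it: q₁ = 32.7×2.08×20.5 + 32.7×329.0 = 12153 J
Heat the water can supply cooling to 0 °C: 296.3×4.17×88.2 = 108977 J > q₁, so all ice melts.
Energy balance: 296.3×4.17×(88.2 − T) = 12153 + 32.7×4.17×(T − 0)
1235.571(88.2 − T) = 12153 + 136.359 T
108977 − 12153 = 1371.930 T
T = 96824 / 1371.930 = 70.58 °C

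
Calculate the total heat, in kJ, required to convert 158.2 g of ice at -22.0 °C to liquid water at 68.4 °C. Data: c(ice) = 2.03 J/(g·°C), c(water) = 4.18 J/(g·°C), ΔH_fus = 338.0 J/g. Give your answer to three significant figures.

q = 106 kJ

q1 (heat ice -22.0→0.0 °C): 158.2 × 2.03 × 22.0 = 7065 J
q2 (melt at 0 °C): 158.2 × 338.0 = 53472 J
q3 (heat water 0.0→68.4 °C): 158.2 × 4.18 × 68.4 = 45231 J
Total: 7065 + 53472 + 45231 = 105768 J = 106 kJ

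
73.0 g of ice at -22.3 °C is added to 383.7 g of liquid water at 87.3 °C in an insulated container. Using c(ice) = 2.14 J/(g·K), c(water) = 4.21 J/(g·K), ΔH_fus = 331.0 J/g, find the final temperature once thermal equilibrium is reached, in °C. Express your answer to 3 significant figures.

Heat to bring ice to 0 °C and melt it: q₁ = 73.0×2.14×22.3 + 73.0×331.0 = 27647 J
Heat the water can supply cooling to 0 °C: 383.7×4.21×87.3 = 141022 J > q₁, so all ice melts.
Energy balance: 383.7×4.21×(87.3 − T) = 27647 + 73.0×4.21×(T − 0)
1615.377(87.3 − T) = 27647 + 307.33 T
141022 − 27647 = 1922.707 T
T = 113375 / 1922.707 = 58.97 °C

T_f = 59.0 °C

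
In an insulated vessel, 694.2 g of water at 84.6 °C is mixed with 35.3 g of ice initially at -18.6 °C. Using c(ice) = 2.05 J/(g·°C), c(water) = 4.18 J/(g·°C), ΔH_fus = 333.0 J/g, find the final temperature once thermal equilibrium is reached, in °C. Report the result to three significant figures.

T_f = 76.2 °C

Heat to bring ice to 0 °C and melt it: q₁ = 35.3×2.05×18.6 + 35.3×333.0 = 13101 J
Heat the water can supply cooling to 0 °C: 694.2×4.18×84.6 = 245489 J > q₁, so all ice melts.
Energy balance: 694.2×4.18×(84.6 − T) = 13101 + 35.3×4.18×(T − 0)
2901.756(84.6 − T) = 13101 + 147.554 T
245489 − 13101 = 3049.310 T
T = 232388 / 3049.310 = 76.21 °C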